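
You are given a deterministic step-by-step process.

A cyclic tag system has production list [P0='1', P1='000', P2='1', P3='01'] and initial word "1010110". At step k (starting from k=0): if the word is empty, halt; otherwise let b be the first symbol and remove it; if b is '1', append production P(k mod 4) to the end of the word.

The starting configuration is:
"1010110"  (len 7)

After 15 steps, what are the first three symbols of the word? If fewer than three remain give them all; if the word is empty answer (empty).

100

step 0: "1010110"  (len 7)
step 1: "0101101"  (len 7)
step 2: "101101"  (len 6)
step 3: "011011"  (len 6)
step 4: "11011"  (len 5)
step 5: "10111"  (len 5)
step 6: "0111000"  (len 7)
step 7: "111000"  (len 6)
step 8: "1100001"  (len 7)
step 9: "1000011"  (len 7)
step 10: "000011000"  (len 9)
step 11: "00011000"  (len 8)
step 12: "0011000"  (len 7)
step 13: "011000"  (len 6)
step 14: "11000"  (len 5)
step 15: "10001"  (len 5)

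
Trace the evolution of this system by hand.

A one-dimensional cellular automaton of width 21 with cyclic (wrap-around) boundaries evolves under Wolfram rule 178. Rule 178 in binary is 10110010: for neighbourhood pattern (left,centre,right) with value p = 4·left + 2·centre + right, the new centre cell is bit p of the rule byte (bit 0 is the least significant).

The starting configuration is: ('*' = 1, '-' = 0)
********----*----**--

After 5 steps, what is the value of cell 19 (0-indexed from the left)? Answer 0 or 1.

1

[0] ********----*----**--
[1] -******-*--*-*--*--**
[2] *-****-*-**-*-**-**--
[3] -*-**-*-*--*-*--*--**
[4] *-*--*-*-**-*-**-**--
[5] -*-**-*-*--*-*--*--**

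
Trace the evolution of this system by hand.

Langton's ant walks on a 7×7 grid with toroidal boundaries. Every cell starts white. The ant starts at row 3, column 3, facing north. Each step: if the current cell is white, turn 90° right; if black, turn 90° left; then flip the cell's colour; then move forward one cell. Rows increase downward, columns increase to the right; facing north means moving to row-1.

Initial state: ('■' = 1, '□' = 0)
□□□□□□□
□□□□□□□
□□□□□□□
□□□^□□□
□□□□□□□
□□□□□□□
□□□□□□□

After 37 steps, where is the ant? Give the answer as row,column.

0,2

step 0: □□□□□□□
□□□□□□□
□□□□□□□
□□□^□□□
□□□□□□□
□□□□□□□
□□□□□□□
step 1: □□□□□□□
□□□□□□□
□□□□□□□
□□□■>□□
□□□□□□□
□□□□□□□
□□□□□□□
step 2: □□□□□□□
□□□□□□□
□□□□□□□
□□□■■□□
□□□□v□□
□□□□□□□
□□□□□□□
step 3: □□□□□□□
□□□□□□□
□□□□□□□
□□□■■□□
□□□<■□□
□□□□□□□
□□□□□□□
step 4: □□□□□□□
□□□□□□□
□□□□□□□
□□□^■□□
□□□■■□□
□□□□□□□
□□□□□□□
step 5: □□□□□□□
□□□□□□□
□□□□□□□
□□<□■□□
□□□■■□□
□□□□□□□
□□□□□□□
step 6: □□□□□□□
□□□□□□□
□□^□□□□
□□■□■□□
□□□■■□□
□□□□□□□
□□□□□□□
step 7: □□□□□□□
□□□□□□□
□□■>□□□
□□■□■□□
□□□■■□□
□□□□□□□
□□□□□□□
step 8: □□□□□□□
□□□□□□□
□□■■□□□
□□■v■□□
□□□■■□□
□□□□□□□
□□□□□□□
step 9: □□□□□□□
□□□□□□□
□□■■□□□
□□<■■□□
□□□■■□□
□□□□□□□
□□□□□□□
step 10: □□□□□□□
□□□□□□□
□□■■□□□
□□□■■□□
□□v■■□□
□□□□□□□
□□□□□□□
step 11: □□□□□□□
□□□□□□□
□□■■□□□
□□□■■□□
□<■■■□□
□□□□□□□
□□□□□□□
step 12: □□□□□□□
□□□□□□□
□□■■□□□
□^□■■□□
□■■■■□□
□□□□□□□
□□□□□□□
step 13: □□□□□□□
□□□□□□□
□□■■□□□
□■>■■□□
□■■■■□□
□□□□□□□
□□□□□□□
step 14: □□□□□□□
□□□□□□□
□□■■□□□
□■■■■□□
□■v■■□□
□□□□□□□
□□□□□□□
step 15: □□□□□□□
□□□□□□□
□□■■□□□
□■■■■□□
□■□>■□□
□□□□□□□
□□□□□□□
step 16: □□□□□□□
□□□□□□□
□□■■□□□
□■■^■□□
□■□□■□□
□□□□□□□
□□□□□□□
step 17: □□□□□□□
□□□□□□□
□□■■□□□
□■<□■□□
□■□□■□□
□□□□□□□
□□□□□□□
step 18: □□□□□□□
□□□□□□□
□□■■□□□
□■□□■□□
□■v□■□□
□□□□□□□
□□□□□□□
step 19: □□□□□□□
□□□□□□□
□□■■□□□
□■□□■□□
□<■□■□□
□□□□□□□
□□□□□□□
step 20: □□□□□□□
□□□□□□□
□□■■□□□
□■□□■□□
□□■□■□□
□v□□□□□
□□□□□□□
step 21: □□□□□□□
□□□□□□□
□□■■□□□
□■□□■□□
□□■□■□□
<■□□□□□
□□□□□□□
step 22: □□□□□□□
□□□□□□□
□□■■□□□
□■□□■□□
^□■□■□□
■■□□□□□
□□□□□□□
step 23: □□□□□□□
□□□□□□□
□□■■□□□
□■□□■□□
■>■□■□□
■■□□□□□
□□□□□□□
step 24: □□□□□□□
□□□□□□□
□□■■□□□
□■□□■□□
■■■□■□□
■v□□□□□
□□□□□□□
step 25: □□□□□□□
□□□□□□□
□□■■□□□
□■□□■□□
■■■□■□□
■□>□□□□
□□□□□□□
step 26: □□□□□□□
□□□□□□□
□□■■□□□
□■□□■□□
■■■□■□□
■□■□□□□
□□v□□□□
step 27: □□□□□□□
□□□□□□□
□□■■□□□
□■□□■□□
■■■□■□□
■□■□□□□
□<■□□□□
step 28: □□□□□□□
□□□□□□□
□□■■□□□
□■□□■□□
■■■□■□□
■^■□□□□
□■■□□□□
step 29: □□□□□□□
□□□□□□□
□□■■□□□
□■□□■□□
■■■□■□□
■■>□□□□
□■■□□□□
step 30: □□□□□□□
□□□□□□□
□□■■□□□
□■□□■□□
■■^□■□□
■■□□□□□
□■■□□□□
step 31: □□□□□□□
□□□□□□□
□□■■□□□
□■□□■□□
■<□□■□□
■■□□□□□
□■■□□□□
step 32: □□□□□□□
□□□□□□□
□□■■□□□
□■□□■□□
■□□□■□□
■v□□□□□
□■■□□□□
step 33: □□□□□□□
□□□□□□□
□□■■□□□
□■□□■□□
■□□□■□□
■□>□□□□
□■■□□□□
step 34: □□□□□□□
□□□□□□□
□□■■□□□
□■□□■□□
■□□□■□□
■□■□□□□
□■v□□□□
step 35: □□□□□□□
□□□□□□□
□□■■□□□
□■□□■□□
■□□□■□□
■□■□□□□
□■□>□□□
step 36: □□□v□□□
□□□□□□□
□□■■□□□
□■□□■□□
■□□□■□□
■□■□□□□
□■□■□□□
step 37: □□<■□□□
□□□□□□□
□□■■□□□
□■□□■□□
■□□□■□□
■□■□□□□
□■□■□□□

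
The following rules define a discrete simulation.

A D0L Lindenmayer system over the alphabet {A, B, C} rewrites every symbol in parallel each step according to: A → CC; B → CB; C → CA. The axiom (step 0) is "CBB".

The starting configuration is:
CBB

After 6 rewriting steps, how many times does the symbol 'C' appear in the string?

127

k=0  CBB
k=1  CACBCB
k=2  CACCCACBCACB
k=3  CACCCACACACCCACBCACCCACB
k=4  CACCCACACACCCACCCACCCACACACCCACBCACCCACACACCCACB
k=5  CACCCACACACCCACCCACCCACACACCCACACACCCACACACCCACCCACCCACACACCCACBCACCCACACACCCACCCACCCACACACCCACB
k=6  CACCCACACACCCACCCACCCACACACCCACACACCCACACACCCACCCACCCACACA…CACACCCACCCACCCACACACCCACACACCCACACACCCACCCACCCACACACCCACB  (len 192)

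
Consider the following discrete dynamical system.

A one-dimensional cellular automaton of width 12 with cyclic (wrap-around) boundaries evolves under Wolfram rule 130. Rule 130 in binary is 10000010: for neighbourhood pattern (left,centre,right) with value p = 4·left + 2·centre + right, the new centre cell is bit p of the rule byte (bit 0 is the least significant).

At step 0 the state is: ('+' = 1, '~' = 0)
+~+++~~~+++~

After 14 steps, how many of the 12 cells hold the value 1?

2

[0] +~+++~~~+++~
[1] ~~~+~~~+~+~~
[2] ~~+~~~+~~~~~
[3] ~+~~~+~~~~~~
[4] +~~~+~~~~~~~
[5] ~~~+~~~~~~~+
[6] ~~+~~~~~~~+~
[7] ~+~~~~~~~+~~
[8] +~~~~~~~+~~~
[9] ~~~~~~~+~~~+
[10] ~~~~~~+~~~+~
[11] ~~~~~+~~~+~~
[12] ~~~~+~~~+~~~
[13] ~~~+~~~+~~~~
[14] ~~+~~~+~~~~~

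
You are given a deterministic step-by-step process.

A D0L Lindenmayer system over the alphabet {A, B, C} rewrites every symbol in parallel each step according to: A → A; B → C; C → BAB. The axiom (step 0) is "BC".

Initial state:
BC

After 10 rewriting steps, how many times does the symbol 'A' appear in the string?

62

t=0: BC
t=1: CBAB
t=2: BABCAC
t=3: CACBABABAB
t=4: BABABABCACACAC
t=5: CACACACBABABABABABABAB
t=6: BABABABABABABABCACACACACACACAC
t=7: CACACACACACACACBABABABABABABABABABABABABABABAB
t=8: BABABABABABABABABABABABABABABABCACACACACACACACACACACACACACACAC
t=9: CACACACACACACACACACACACACACACACBABABABABABABABABABABABABABABABABABABABABABABABABABABABABABABAB
t=10: BABABABABABABABABABABABABABABABABABABABABABABABABABABABABA…ACACACACACACACACACACACACACACACACACACACACACACACACACACACACAC  (len 126)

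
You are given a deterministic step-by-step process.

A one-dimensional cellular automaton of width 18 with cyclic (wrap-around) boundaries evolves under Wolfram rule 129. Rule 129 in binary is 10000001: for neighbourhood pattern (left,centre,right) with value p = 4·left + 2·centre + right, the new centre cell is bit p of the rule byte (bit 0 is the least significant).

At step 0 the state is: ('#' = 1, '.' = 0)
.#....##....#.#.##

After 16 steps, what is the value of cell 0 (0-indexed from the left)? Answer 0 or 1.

t=0: .#....##....#.#.##
t=1: ...##....##.......
t=2: ##....##....######
t=3: #..##....##..#####
t=4: ......##......####
t=5: .####....####..##.
t=6: ..##..##..##......
t=7: #............#####
t=8: ..##########..####
t=9: ...########....##.
t=10: ##..######..##....
t=11: .....####......##.
t=12: ####..##..####....
t=13: .##........##..##.
t=14: ....######........
t=15: ###..####..#######
t=16: ##....##....######

1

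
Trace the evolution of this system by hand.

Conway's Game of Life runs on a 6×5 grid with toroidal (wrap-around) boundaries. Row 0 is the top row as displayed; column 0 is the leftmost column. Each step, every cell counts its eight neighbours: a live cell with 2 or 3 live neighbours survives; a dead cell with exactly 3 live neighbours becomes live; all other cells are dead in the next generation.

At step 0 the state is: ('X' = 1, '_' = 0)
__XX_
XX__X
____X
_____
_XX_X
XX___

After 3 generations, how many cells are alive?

7

t=0: __XX_
XX__X
____X
_____
_XX_X
XX___
t=1: __XX_
XXX_X
____X
X__X_
_XX__
X___X
t=2: __X__
XXX_X
__X__
XXXXX
_XXX_
X___X
t=3: __X__
X_X__
_____
X___X
_____
X___X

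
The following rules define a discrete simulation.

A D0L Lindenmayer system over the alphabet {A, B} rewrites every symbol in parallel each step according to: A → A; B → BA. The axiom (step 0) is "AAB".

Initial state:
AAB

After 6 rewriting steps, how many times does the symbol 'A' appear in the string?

8

0) AAB
1) AABA
2) AABAA
3) AABAAA
4) AABAAAA
5) AABAAAAA
6) AABAAAAAA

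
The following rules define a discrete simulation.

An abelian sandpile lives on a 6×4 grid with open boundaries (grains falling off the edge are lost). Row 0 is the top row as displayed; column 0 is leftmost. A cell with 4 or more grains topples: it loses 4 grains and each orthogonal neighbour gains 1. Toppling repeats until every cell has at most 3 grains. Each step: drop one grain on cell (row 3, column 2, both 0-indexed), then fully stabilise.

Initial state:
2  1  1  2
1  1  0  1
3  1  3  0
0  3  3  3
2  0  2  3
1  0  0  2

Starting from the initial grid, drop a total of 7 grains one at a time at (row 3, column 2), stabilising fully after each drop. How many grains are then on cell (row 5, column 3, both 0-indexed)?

3

0) 2  1  1  2
1  1  0  1
3  1  3  0
0  3  3  3
2  0  2  3
1  0  0  2
1) 2  1  1  2
1  1  1  1
3  3  1  2
1  1  0  2
2  2  1  1
1  0  1  3
2) 2  1  1  2
1  1  1  1
3  3  1  2
1  1  1  2
2  2  1  1
1  0  1  3
3) 2  1  1  2
1  1  1  1
3  3  1  2
1  1  2  2
2  2  1  1
1  0  1  3
4) 2  1  1  2
1  1  1  1
3  3  1  2
1  1  3  2
2  2  1  1
1  0  1  3
5) 2  1  1  2
1  1  1  1
3  3  2  2
1  2  0  3
2  2  2  1
1  0  1  3
6) 2  1  1  2
1  1  1  1
3  3  2  2
1  2  1  3
2  2  2  1
1  0  1  3
7) 2  1  1  2
1  1  1  1
3  3  2  2
1  2  2  3
2  2  2  1
1  0  1  3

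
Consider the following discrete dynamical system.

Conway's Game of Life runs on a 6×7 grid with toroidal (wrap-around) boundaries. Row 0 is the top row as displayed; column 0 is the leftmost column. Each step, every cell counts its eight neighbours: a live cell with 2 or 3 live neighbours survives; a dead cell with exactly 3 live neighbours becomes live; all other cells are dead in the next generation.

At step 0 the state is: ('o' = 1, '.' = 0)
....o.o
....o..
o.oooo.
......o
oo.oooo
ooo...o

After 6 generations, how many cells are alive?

11

gen 0: ....o.o
....o..
o.oooo.
......o
oo.oooo
ooo...o
gen 1: .o.o..o
......o
...oooo
.......
...oo..
..o....
gen 2: o.o....
..oo..o
....ooo
.......
...o...
..o.o..
gen 3: ..o....
ooooo.o
...oooo
....oo.
...o...
.oo....
gen 4: .......
oo....o
.o.....
......o
..ooo..
.ooo...
gen 5: .......
oo.....
.o....o
..oo...
.o..o..
.o..o..
gen 6: oo.....
oo.....
.o.....
oooo...
.o..o..
.......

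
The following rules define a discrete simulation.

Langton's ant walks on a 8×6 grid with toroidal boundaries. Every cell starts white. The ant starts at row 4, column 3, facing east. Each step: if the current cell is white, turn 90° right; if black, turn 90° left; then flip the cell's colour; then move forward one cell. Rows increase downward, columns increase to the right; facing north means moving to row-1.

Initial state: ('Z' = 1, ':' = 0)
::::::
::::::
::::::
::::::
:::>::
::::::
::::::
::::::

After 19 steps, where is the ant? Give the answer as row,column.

step 0: ::::::
::::::
::::::
::::::
:::>::
::::::
::::::
::::::
step 1: ::::::
::::::
::::::
::::::
:::Z::
:::v::
::::::
::::::
step 2: ::::::
::::::
::::::
::::::
:::Z::
::<Z::
::::::
::::::
step 3: ::::::
::::::
::::::
::::::
::^Z::
::ZZ::
::::::
::::::
step 4: ::::::
::::::
::::::
::::::
::Z>::
::ZZ::
::::::
::::::
step 5: ::::::
::::::
::::::
:::^::
::Z:::
::ZZ::
::::::
::::::
step 6: ::::::
::::::
::::::
:::Z>:
::Z:::
::ZZ::
::::::
::::::
step 7: ::::::
::::::
::::::
:::ZZ:
::Z:v:
::ZZ::
::::::
::::::
step 8: ::::::
::::::
::::::
:::ZZ:
::Z<Z:
::ZZ::
::::::
::::::
step 9: ::::::
::::::
::::::
:::^Z:
::ZZZ:
::ZZ::
::::::
::::::
step 10: ::::::
::::::
::::::
::<:Z:
::ZZZ:
::ZZ::
::::::
::::::
step 11: ::::::
::::::
::^:::
::Z:Z:
::ZZZ:
::ZZ::
::::::
::::::
step 12: ::::::
::::::
::Z>::
::Z:Z:
::ZZZ:
::ZZ::
::::::
::::::
step 13: ::::::
::::::
::ZZ::
::ZvZ:
::ZZZ:
::ZZ::
::::::
::::::
step 14: ::::::
::::::
::ZZ::
::<ZZ:
::ZZZ:
::ZZ::
::::::
::::::
step 15: ::::::
::::::
::ZZ::
:::ZZ:
::vZZ:
::ZZ::
::::::
::::::
step 16: ::::::
::::::
::ZZ::
:::ZZ:
:::>Z:
::ZZ::
::::::
::::::
step 17: ::::::
::::::
::ZZ::
:::^Z:
::::Z:
::ZZ::
::::::
::::::
step 18: ::::::
::::::
::ZZ::
::<:Z:
::::Z:
::ZZ::
::::::
::::::
step 19: ::::::
::::::
::^Z::
::Z:Z:
::::Z:
::ZZ::
::::::
::::::

2,2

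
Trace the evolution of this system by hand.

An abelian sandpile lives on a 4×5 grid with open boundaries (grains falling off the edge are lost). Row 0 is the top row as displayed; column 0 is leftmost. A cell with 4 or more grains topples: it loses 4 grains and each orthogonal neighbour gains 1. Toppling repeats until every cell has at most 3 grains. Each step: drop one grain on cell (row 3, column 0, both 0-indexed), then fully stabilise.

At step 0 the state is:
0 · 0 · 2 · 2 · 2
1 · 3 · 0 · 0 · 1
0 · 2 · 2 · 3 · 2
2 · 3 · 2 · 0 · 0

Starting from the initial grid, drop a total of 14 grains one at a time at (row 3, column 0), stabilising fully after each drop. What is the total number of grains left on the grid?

29

0) 0 · 0 · 2 · 2 · 2
1 · 3 · 0 · 0 · 1
0 · 2 · 2 · 3 · 2
2 · 3 · 2 · 0 · 0
1) 0 · 0 · 2 · 2 · 2
1 · 3 · 0 · 0 · 1
0 · 2 · 2 · 3 · 2
3 · 3 · 2 · 0 · 0
2) 0 · 0 · 2 · 2 · 2
1 · 3 · 0 · 0 · 1
1 · 3 · 2 · 3 · 2
1 · 0 · 3 · 0 · 0
3) 0 · 0 · 2 · 2 · 2
1 · 3 · 0 · 0 · 1
1 · 3 · 2 · 3 · 2
2 · 0 · 3 · 0 · 0
4) 0 · 0 · 2 · 2 · 2
1 · 3 · 0 · 0 · 1
1 · 3 · 2 · 3 · 2
3 · 0 · 3 · 0 · 0
5) 0 · 0 · 2 · 2 · 2
1 · 3 · 0 · 0 · 1
2 · 3 · 2 · 3 · 2
0 · 1 · 3 · 0 · 0
6) 0 · 0 · 2 · 2 · 2
1 · 3 · 0 · 0 · 1
2 · 3 · 2 · 3 · 2
1 · 1 · 3 · 0 · 0
7) 0 · 0 · 2 · 2 · 2
1 · 3 · 0 · 0 · 1
2 · 3 · 2 · 3 · 2
2 · 1 · 3 · 0 · 0
8) 0 · 0 · 2 · 2 · 2
1 · 3 · 0 · 0 · 1
2 · 3 · 2 · 3 · 2
3 · 1 · 3 · 0 · 0
9) 0 · 0 · 2 · 2 · 2
1 · 3 · 0 · 0 · 1
3 · 3 · 2 · 3 · 2
0 · 2 · 3 · 0 · 0
10) 0 · 0 · 2 · 2 · 2
1 · 3 · 0 · 0 · 1
3 · 3 · 2 · 3 · 2
1 · 2 · 3 · 0 · 0
11) 0 · 0 · 2 · 2 · 2
1 · 3 · 0 · 0 · 1
3 · 3 · 2 · 3 · 2
2 · 2 · 3 · 0 · 0
12) 0 · 0 · 2 · 2 · 2
1 · 3 · 0 · 0 · 1
3 · 3 · 2 · 3 · 2
3 · 2 · 3 · 0 · 0
13) 0 · 1 · 2 · 2 · 2
3 · 0 · 2 · 1 · 1
1 · 3 · 1 · 0 · 3
2 · 1 · 1 · 2 · 0
14) 0 · 1 · 2 · 2 · 2
3 · 0 · 2 · 1 · 1
1 · 3 · 1 · 0 · 3
3 · 1 · 1 · 2 · 0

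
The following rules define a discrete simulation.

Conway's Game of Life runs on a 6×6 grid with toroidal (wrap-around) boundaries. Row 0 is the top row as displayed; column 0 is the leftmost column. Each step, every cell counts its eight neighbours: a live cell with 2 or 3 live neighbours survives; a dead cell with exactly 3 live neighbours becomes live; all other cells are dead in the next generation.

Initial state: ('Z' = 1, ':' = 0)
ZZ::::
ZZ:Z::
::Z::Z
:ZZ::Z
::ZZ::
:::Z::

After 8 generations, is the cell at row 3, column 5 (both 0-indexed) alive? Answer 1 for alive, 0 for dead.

step 0: ZZ::::
ZZ:Z::
::Z::Z
:ZZ::Z
::ZZ::
:::Z::
step 1: ZZ::::
:::::Z
:::ZZZ
ZZ::Z:
:Z:ZZ:
:Z:Z::
step 2: ZZZ:::
:::::Z
:::Z::
ZZ::::
:Z:ZZZ
:Z:ZZ:
step 3: ZZZZZZ
ZZZ:::
Z:::::
ZZ:Z:Z
:Z:Z:Z
::::::
step 4: :::ZZZ
::::Z:
::::::
:Z:::Z
:Z:::Z
::::::
step 5: :::ZZZ
:::ZZZ
::::::
::::::
::::::
Z::::Z
step 6: :::Z::
:::Z:Z
::::Z:
::::::
::::::
Z::::Z
step 7: Z::::Z
:::Z::
::::Z:
::::::
::::::
::::::
step 8: ::::::
::::ZZ
::::::
::::::
::::::
::::::

0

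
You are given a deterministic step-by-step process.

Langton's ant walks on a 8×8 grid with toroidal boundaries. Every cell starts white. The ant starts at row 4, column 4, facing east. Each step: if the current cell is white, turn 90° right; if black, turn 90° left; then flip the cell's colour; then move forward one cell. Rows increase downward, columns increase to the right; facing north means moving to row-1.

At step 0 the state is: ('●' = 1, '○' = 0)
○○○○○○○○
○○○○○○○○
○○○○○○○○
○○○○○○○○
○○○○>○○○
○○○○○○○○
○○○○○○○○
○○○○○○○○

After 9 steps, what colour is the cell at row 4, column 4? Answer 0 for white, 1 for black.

1

k=0  ○○○○○○○○
○○○○○○○○
○○○○○○○○
○○○○○○○○
○○○○>○○○
○○○○○○○○
○○○○○○○○
○○○○○○○○
k=1  ○○○○○○○○
○○○○○○○○
○○○○○○○○
○○○○○○○○
○○○○●○○○
○○○○v○○○
○○○○○○○○
○○○○○○○○
k=2  ○○○○○○○○
○○○○○○○○
○○○○○○○○
○○○○○○○○
○○○○●○○○
○○○<●○○○
○○○○○○○○
○○○○○○○○
k=3  ○○○○○○○○
○○○○○○○○
○○○○○○○○
○○○○○○○○
○○○^●○○○
○○○●●○○○
○○○○○○○○
○○○○○○○○
k=4  ○○○○○○○○
○○○○○○○○
○○○○○○○○
○○○○○○○○
○○○●>○○○
○○○●●○○○
○○○○○○○○
○○○○○○○○
k=5  ○○○○○○○○
○○○○○○○○
○○○○○○○○
○○○○^○○○
○○○●○○○○
○○○●●○○○
○○○○○○○○
○○○○○○○○
k=6  ○○○○○○○○
○○○○○○○○
○○○○○○○○
○○○○●>○○
○○○●○○○○
○○○●●○○○
○○○○○○○○
○○○○○○○○
k=7  ○○○○○○○○
○○○○○○○○
○○○○○○○○
○○○○●●○○
○○○●○v○○
○○○●●○○○
○○○○○○○○
○○○○○○○○
k=8  ○○○○○○○○
○○○○○○○○
○○○○○○○○
○○○○●●○○
○○○●<●○○
○○○●●○○○
○○○○○○○○
○○○○○○○○
k=9  ○○○○○○○○
○○○○○○○○
○○○○○○○○
○○○○^●○○
○○○●●●○○
○○○●●○○○
○○○○○○○○
○○○○○○○○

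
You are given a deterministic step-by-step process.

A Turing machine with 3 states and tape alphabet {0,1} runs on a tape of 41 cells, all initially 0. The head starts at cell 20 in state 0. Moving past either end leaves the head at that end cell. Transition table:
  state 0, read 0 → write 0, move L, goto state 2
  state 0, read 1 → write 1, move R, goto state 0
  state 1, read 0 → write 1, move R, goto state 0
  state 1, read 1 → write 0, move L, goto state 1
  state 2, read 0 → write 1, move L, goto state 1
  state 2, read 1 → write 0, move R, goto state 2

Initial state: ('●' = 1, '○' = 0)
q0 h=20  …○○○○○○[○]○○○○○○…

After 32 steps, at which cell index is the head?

24

[0] q0 h=20  …○○○○○○[○]○○○○○○…
[1] q2 h=19  …○○○○○○[○]○○○○○○…
[2] q1 h=18  …○○○○○○[○]●○○○○○…
[3] q0 h=19  …○○○○○●[●]○○○○○○…
[4] q0 h=20  …○○○○●●[○]○○○○○○…
[5] q2 h=19  …○○○○○●[●]○○○○○○…
[6] q2 h=20  …○○○○●○[○]○○○○○○…
[7] q1 h=19  …○○○○○●[○]●○○○○○…
[8] q0 h=20  …○○○○●●[●]○○○○○○…
[9] q0 h=21  …○○○●●●[○]○○○○○○…
[10] q2 h=20  …○○○○●●[●]○○○○○○…
[11] q2 h=21  …○○○●●○[○]○○○○○○…
[12] q1 h=20  …○○○○●●[○]●○○○○○…
[13] q0 h=21  …○○○●●●[●]○○○○○○…
[14] q0 h=22  …○○●●●●[○]○○○○○○…
[15] q2 h=21  …○○○●●●[●]○○○○○○…
[16] q2 h=22  …○○●●●○[○]○○○○○○…
[17] q1 h=21  …○○○●●●[○]●○○○○○…
[18] q0 h=22  …○○●●●●[●]○○○○○○…
[19] q0 h=23  …○●●●●●[○]○○○○○○…
[20] q2 h=22  …○○●●●●[●]○○○○○○…
[21] q2 h=23  …○●●●●○[○]○○○○○○…
[22] q1 h=22  …○○●●●●[○]●○○○○○…
[23] q0 h=23  …○●●●●●[●]○○○○○○…
[24] q0 h=24  …●●●●●●[○]○○○○○○…
[25] q2 h=23  …○●●●●●[●]○○○○○○…
[26] q2 h=24  …●●●●●○[○]○○○○○○…
[27] q1 h=23  …○●●●●●[○]●○○○○○…
[28] q0 h=24  …●●●●●●[●]○○○○○○…
[29] q0 h=25  …●●●●●●[○]○○○○○○…
[30] q2 h=24  …●●●●●●[●]○○○○○○…
[31] q2 h=25  …●●●●●○[○]○○○○○○…
[32] q1 h=24  …●●●●●●[○]●○○○○○…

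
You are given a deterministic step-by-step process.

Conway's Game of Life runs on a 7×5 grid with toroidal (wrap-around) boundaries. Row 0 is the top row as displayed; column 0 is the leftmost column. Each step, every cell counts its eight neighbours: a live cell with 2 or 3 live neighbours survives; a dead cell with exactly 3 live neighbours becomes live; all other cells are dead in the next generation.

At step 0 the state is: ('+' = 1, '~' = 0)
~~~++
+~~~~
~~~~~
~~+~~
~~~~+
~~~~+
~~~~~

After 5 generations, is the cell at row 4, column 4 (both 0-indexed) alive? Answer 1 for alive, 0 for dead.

0

t=0: ~~~++
+~~~~
~~~~~
~~+~~
~~~~+
~~~~+
~~~~~
t=1: ~~~~+
~~~~+
~~~~~
~~~~~
~~~+~
~~~~~
~~~++
t=2: +~~~+
~~~~~
~~~~~
~~~~~
~~~~~
~~~++
~~~++
t=3: +~~++
~~~~~
~~~~~
~~~~~
~~~~~
~~~++
~~~~~
t=4: ~~~~+
~~~~+
~~~~~
~~~~~
~~~~~
~~~~~
+~~~~
t=5: +~~~+
~~~~~
~~~~~
~~~~~
~~~~~
~~~~~
~~~~~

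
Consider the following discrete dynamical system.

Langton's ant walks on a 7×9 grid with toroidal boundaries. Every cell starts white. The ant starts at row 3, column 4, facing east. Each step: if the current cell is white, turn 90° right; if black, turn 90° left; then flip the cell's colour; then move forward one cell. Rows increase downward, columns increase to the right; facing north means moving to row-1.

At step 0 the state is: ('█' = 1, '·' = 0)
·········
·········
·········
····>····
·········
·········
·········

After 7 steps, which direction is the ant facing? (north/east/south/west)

0) ·········
·········
·········
····>····
·········
·········
·········
1) ·········
·········
·········
····█····
····v····
·········
·········
2) ·········
·········
·········
····█····
···<█····
·········
·········
3) ·········
·········
·········
···^█····
···██····
·········
·········
4) ·········
·········
·········
···█>····
···██····
·········
·········
5) ·········
·········
····^····
···█·····
···██····
·········
·········
6) ·········
·········
····█>···
···█·····
···██····
·········
·········
7) ·········
·········
····██···
···█·v···
···██····
·········
·········

south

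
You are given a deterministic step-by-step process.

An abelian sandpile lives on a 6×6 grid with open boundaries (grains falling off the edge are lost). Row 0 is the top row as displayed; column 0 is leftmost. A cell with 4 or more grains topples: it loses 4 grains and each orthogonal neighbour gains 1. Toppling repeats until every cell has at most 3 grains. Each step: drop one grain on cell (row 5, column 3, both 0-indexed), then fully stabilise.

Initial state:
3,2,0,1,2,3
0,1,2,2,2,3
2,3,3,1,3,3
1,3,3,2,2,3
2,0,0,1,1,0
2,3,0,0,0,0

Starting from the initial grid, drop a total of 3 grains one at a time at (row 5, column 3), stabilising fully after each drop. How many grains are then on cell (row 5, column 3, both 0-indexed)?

3

t=0: 3,2,0,1,2,3
0,1,2,2,2,3
2,3,3,1,3,3
1,3,3,2,2,3
2,0,0,1,1,0
2,3,0,0,0,0
t=1: 3,2,0,1,2,3
0,1,2,2,2,3
2,3,3,1,3,3
1,3,3,2,2,3
2,0,0,1,1,0
2,3,0,1,0,0
t=2: 3,2,0,1,2,3
0,1,2,2,2,3
2,3,3,1,3,3
1,3,3,2,2,3
2,0,0,1,1,0
2,3,0,2,0,0
t=3: 3,2,0,1,2,3
0,1,2,2,2,3
2,3,3,1,3,3
1,3,3,2,2,3
2,0,0,1,1,0
2,3,0,3,0,0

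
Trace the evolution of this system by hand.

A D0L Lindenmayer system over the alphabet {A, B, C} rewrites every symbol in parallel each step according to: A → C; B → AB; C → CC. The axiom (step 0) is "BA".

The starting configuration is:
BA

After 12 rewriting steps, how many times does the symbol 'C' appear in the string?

4095

gen 0: BA
gen 1: ABC
gen 2: CABCC
gen 3: CCCABCCCC
gen 4: CCCCCCCABCCCCCCCC
gen 5: CCCCCCCCCCCCCCCABCCCCCCCCCCCCCCCC
gen 6: CCCCCCCCCCCCCCCCCCCCCCCCCCCCCCCABCCCCCCCCCCCCCCCCCCCCCCCCCCCCCCCC
gen 7: CCCCCCCCCCCCCCCCCCCCCCCCCCCCCCCCCCCCCCCCCCCCCCCCCCCCCCCCCC…CCCCCCCCCCCCCCCCCCCCCCCCCCCCCCCCCCCCCCCCCCCCCCCCCCCCCCCCCC  (len 129)
gen 8: CCCCCCCCCCCCCCCCCCCCCCCCCCCCCCCCCCCCCCCCCCCCCCCCCCCCCCCCCC…CCCCCCCCCCCCCCCCCCCCCCCCCCCCCCCCCCCCCCCCCCCCCCCCCCCCCCCCCC  (len 257)
gen 9: CCCCCCCCCCCCCCCCCCCCCCCCCCCCCCCCCCCCCCCCCCCCCCCCCCCCCCCCCC…CCCCCCCCCCCCCCCCCCCCCCCCCCCCCCCCCCCCCCCCCCCCCCCCCCCCCCCCCC  (len 513)
gen 10: CCCCCCCCCCCCCCCCCCCCCCCCCCCCCCCCCCCCCCCCCCCCCCCCCCCCCCCCCC…CCCCCCCCCCCCCCCCCCCCCCCCCCCCCCCCCCCCCCCCCCCCCCCCCCCCCCCCCC  (len 1025)
gen 11: CCCCCCCCCCCCCCCCCCCCCCCCCCCCCCCCCCCCCCCCCCCCCCCCCCCCCCCCCC…CCCCCCCCCCCCCCCCCCCCCCCCCCCCCCCCCCCCCCCCCCCCCCCCCCCCCCCCCC  (len 2049)
gen 12: CCCCCCCCCCCCCCCCCCCCCCCCCCCCCCCCCCCCCCCCCCCCCCCCCCCCCCCCCC…CCCCCCCCCCCCCCCCCCCCCCCCCCCCCCCCCCCCCCCCCCCCCCCCCCCCCCCCCC  (len 4097)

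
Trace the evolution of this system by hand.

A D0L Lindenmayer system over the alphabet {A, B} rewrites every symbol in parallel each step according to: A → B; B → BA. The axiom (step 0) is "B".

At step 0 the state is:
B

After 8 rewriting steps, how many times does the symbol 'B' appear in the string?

step 0: B
step 1: BA
step 2: BAB
step 3: BABBA
step 4: BABBABAB
step 5: BABBABABBABBA
step 6: BABBABABBABBABABBABAB
step 7: BABBABABBABBABABBABABBABBABABBABBA
step 8: BABBABABBABBABABBABABBABBABABBABBABABBABABBABBABABBABAB

34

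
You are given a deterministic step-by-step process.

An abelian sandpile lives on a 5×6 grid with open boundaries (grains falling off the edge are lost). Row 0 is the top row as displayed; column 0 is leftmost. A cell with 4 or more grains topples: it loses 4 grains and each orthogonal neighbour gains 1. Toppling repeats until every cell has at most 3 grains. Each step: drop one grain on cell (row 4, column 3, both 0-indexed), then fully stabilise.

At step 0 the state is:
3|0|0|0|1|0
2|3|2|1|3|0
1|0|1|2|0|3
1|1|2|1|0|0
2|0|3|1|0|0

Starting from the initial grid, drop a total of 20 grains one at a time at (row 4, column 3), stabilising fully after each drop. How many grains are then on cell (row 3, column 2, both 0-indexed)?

2

0) 3|0|0|0|1|0
2|3|2|1|3|0
1|0|1|2|0|3
1|1|2|1|0|0
2|0|3|1|0|0
1) 3|0|0|0|1|0
2|3|2|1|3|0
1|0|1|2|0|3
1|1|2|1|0|0
2|0|3|2|0|0
2) 3|0|0|0|1|0
2|3|2|1|3|0
1|0|1|2|0|3
1|1|2|1|0|0
2|0|3|3|0|0
3) 3|0|0|0|1|0
2|3|2|1|3|0
1|0|1|2|0|3
1|1|3|2|0|0
2|1|0|1|1|0
4) 3|0|0|0|1|0
2|3|2|1|3|0
1|0|1|2|0|3
1|1|3|2|0|0
2|1|0|2|1|0
5) 3|0|0|0|1|0
2|3|2|1|3|0
1|0|1|2|0|3
1|1|3|2|0|0
2|1|0|3|1|0
6) 3|0|0|0|1|0
2|3|2|1|3|0
1|0|1|2|0|3
1|1|3|3|0|0
2|1|1|0|2|0
7) 3|0|0|0|1|0
2|3|2|1|3|0
1|0|1|2|0|3
1|1|3|3|0|0
2|1|1|1|2|0
8) 3|0|0|0|1|0
2|3|2|1|3|0
1|0|1|2|0|3
1|1|3|3|0|0
2|1|1|2|2|0
9) 3|0|0|0|1|0
2|3|2|1|3|0
1|0|1|2|0|3
1|1|3|3|0|0
2|1|1|3|2|0
10) 3|0|0|0|1|0
2|3|2|1|3|0
1|0|2|3|0|3
1|2|0|1|1|0
2|1|3|1|3|0
11) 3|0|0|0|1|0
2|3|2|1|3|0
1|0|2|3|0|3
1|2|0|1|1|0
2|1|3|2|3|0
12) 3|0|0|0|1|0
2|3|2|1|3|0
1|0|2|3|0|3
1|2|0|1|1|0
2|1|3|3|3|0
13) 3|0|0|0|1|0
2|3|2|1|3|0
1|0|2|3|0|3
1|2|1|2|2|0
2|2|0|2|0|1
14) 3|0|0|0|1|0
2|3|2|1|3|0
1|0|2|3|0|3
1|2|1|2|2|0
2|2|0|3|0|1
15) 3|0|0|0|1|0
2|3|2|1|3|0
1|0|2|3|0|3
1|2|1|3|2|0
2|2|1|0|1|1
16) 3|0|0|0|1|0
2|3|2|1|3|0
1|0|2|3|0|3
1|2|1|3|2|0
2|2|1|1|1|1
17) 3|0|0|0|1|0
2|3|2|1|3|0
1|0|2|3|0|3
1|2|1|3|2|0
2|2|1|2|1|1
18) 3|0|0|0|1|0
2|3|2|1|3|0
1|0|2|3|0|3
1|2|1|3|2|0
2|2|1|3|1|1
19) 3|0|0|0|1|0
2|3|2|2|3|0
1|0|3|0|1|3
1|2|2|1|3|0
2|2|2|1|2|1
20) 3|0|0|0|1|0
2|3|2|2|3|0
1|0|3|0|1|3
1|2|2|1|3|0
2|2|2|2|2|1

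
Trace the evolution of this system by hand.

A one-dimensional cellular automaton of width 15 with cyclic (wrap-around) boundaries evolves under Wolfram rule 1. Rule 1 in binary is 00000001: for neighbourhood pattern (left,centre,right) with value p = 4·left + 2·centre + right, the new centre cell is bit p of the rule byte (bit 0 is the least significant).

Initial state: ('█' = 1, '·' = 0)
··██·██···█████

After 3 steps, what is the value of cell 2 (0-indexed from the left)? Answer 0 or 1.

0

t=0: ··██·██···█████
t=1: ········█······
t=2: ███████···█████
t=3: ········█······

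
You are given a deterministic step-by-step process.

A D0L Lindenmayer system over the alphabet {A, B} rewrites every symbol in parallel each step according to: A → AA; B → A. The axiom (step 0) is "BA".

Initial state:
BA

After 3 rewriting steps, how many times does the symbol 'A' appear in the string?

12

0) BA
1) AAA
2) AAAAAA
3) AAAAAAAAAAAA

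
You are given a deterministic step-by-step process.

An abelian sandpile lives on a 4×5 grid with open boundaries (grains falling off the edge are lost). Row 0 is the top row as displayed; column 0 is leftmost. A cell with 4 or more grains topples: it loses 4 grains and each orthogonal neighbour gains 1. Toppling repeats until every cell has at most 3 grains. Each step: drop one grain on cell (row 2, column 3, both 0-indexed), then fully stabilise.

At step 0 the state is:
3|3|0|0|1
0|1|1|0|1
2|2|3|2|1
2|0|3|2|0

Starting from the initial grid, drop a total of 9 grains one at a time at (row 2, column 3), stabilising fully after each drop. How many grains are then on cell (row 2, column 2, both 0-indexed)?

3

gen 0: 3|3|0|0|1
0|1|1|0|1
2|2|3|2|1
2|0|3|2|0
gen 1: 3|3|0|0|1
0|1|1|0|1
2|2|3|3|1
2|0|3|2|0
gen 2: 3|3|0|0|1
0|1|2|1|1
2|3|1|2|2
2|1|1|0|1
gen 3: 3|3|0|0|1
0|1|2|1|1
2|3|1|3|2
2|1|1|0|1
gen 4: 3|3|0|0|1
0|1|2|2|1
2|3|2|0|3
2|1|1|1|1
gen 5: 3|3|0|0|1
0|1|2|2|1
2|3|2|1|3
2|1|1|1|1
gen 6: 3|3|0|0|1
0|1|2|2|1
2|3|2|2|3
2|1|1|1|1
gen 7: 3|3|0|0|1
0|1|2|2|1
2|3|2|3|3
2|1|1|1|1
gen 8: 3|3|0|0|1
0|1|2|3|2
2|3|3|1|0
2|1|1|2|2
gen 9: 3|3|0|0|1
0|1|2|3|2
2|3|3|2|0
2|1|1|2|2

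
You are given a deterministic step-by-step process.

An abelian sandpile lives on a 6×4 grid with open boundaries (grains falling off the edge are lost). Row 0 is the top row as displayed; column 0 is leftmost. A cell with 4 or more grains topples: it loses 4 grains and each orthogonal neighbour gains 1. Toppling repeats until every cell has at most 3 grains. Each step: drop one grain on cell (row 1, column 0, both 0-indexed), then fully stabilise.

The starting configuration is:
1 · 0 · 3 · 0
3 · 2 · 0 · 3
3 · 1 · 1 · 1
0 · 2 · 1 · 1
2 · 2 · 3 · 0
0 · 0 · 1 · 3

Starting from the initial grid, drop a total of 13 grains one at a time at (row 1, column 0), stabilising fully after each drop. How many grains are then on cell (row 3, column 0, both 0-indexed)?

1

gen 0: 1 · 0 · 3 · 0
3 · 2 · 0 · 3
3 · 1 · 1 · 1
0 · 2 · 1 · 1
2 · 2 · 3 · 0
0 · 0 · 1 · 3
gen 1: 2 · 0 · 3 · 0
1 · 3 · 0 · 3
0 · 2 · 1 · 1
1 · 2 · 1 · 1
2 · 2 · 3 · 0
0 · 0 · 1 · 3
gen 2: 2 · 0 · 3 · 0
2 · 3 · 0 · 3
0 · 2 · 1 · 1
1 · 2 · 1 · 1
2 · 2 · 3 · 0
0 · 0 · 1 · 3
gen 3: 2 · 0 · 3 · 0
3 · 3 · 0 · 3
0 · 2 · 1 · 1
1 · 2 · 1 · 1
2 · 2 · 3 · 0
0 · 0 · 1 · 3
gen 4: 3 · 1 · 3 · 0
1 · 0 · 1 · 3
1 · 3 · 1 · 1
1 · 2 · 1 · 1
2 · 2 · 3 · 0
0 · 0 · 1 · 3
gen 5: 3 · 1 · 3 · 0
2 · 0 · 1 · 3
1 · 3 · 1 · 1
1 · 2 · 1 · 1
2 · 2 · 3 · 0
0 · 0 · 1 · 3
gen 6: 3 · 1 · 3 · 0
3 · 0 · 1 · 3
1 · 3 · 1 · 1
1 · 2 · 1 · 1
2 · 2 · 3 · 0
0 · 0 · 1 · 3
gen 7: 0 · 2 · 3 · 0
1 · 1 · 1 · 3
2 · 3 · 1 · 1
1 · 2 · 1 · 1
2 · 2 · 3 · 0
0 · 0 · 1 · 3
gen 8: 0 · 2 · 3 · 0
2 · 1 · 1 · 3
2 · 3 · 1 · 1
1 · 2 · 1 · 1
2 · 2 · 3 · 0
0 · 0 · 1 · 3
gen 9: 0 · 2 · 3 · 0
3 · 1 · 1 · 3
2 · 3 · 1 · 1
1 · 2 · 1 · 1
2 · 2 · 3 · 0
0 · 0 · 1 · 3
gen 10: 1 · 2 · 3 · 0
0 · 2 · 1 · 3
3 · 3 · 1 · 1
1 · 2 · 1 · 1
2 · 2 · 3 · 0
0 · 0 · 1 · 3
gen 11: 1 · 2 · 3 · 0
1 · 2 · 1 · 3
3 · 3 · 1 · 1
1 · 2 · 1 · 1
2 · 2 · 3 · 0
0 · 0 · 1 · 3
gen 12: 1 · 2 · 3 · 0
2 · 2 · 1 · 3
3 · 3 · 1 · 1
1 · 2 · 1 · 1
2 · 2 · 3 · 0
0 · 0 · 1 · 3
gen 13: 1 · 2 · 3 · 0
3 · 2 · 1 · 3
3 · 3 · 1 · 1
1 · 2 · 1 · 1
2 · 2 · 3 · 0
0 · 0 · 1 · 3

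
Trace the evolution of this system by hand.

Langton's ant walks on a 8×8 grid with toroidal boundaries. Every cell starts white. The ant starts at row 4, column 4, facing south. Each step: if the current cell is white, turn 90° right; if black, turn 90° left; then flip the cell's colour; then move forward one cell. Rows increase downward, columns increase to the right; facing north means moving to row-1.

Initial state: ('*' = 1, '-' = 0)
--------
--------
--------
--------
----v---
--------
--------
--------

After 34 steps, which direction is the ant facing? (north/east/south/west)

north

gen 0: --------
--------
--------
--------
----v---
--------
--------
--------
gen 1: --------
--------
--------
--------
---<*---
--------
--------
--------
gen 2: --------
--------
--------
---^----
---**---
--------
--------
--------
gen 3: --------
--------
--------
---*>---
---**---
--------
--------
--------
gen 4: --------
--------
--------
---**---
---*v---
--------
--------
--------
gen 5: --------
--------
--------
---**---
---*->--
--------
--------
--------
gen 6: --------
--------
--------
---**---
---*-*--
-----v--
--------
--------
gen 7: --------
--------
--------
---**---
---*-*--
----<*--
--------
--------
gen 8: --------
--------
--------
---**---
---*^*--
----**--
--------
--------
gen 9: --------
--------
--------
---**---
---**>--
----**--
--------
--------
gen 10: --------
--------
--------
---**^--
---**---
----**--
--------
--------
gen 11: --------
--------
--------
---***>-
---**---
----**--
--------
--------
gen 12: --------
--------
--------
---****-
---**-v-
----**--
--------
--------
gen 13: --------
--------
--------
---****-
---**<*-
----**--
--------
--------
gen 14: --------
--------
--------
---**^*-
---****-
----**--
--------
--------
gen 15: --------
--------
--------
---*<-*-
---****-
----**--
--------
--------
gen 16: --------
--------
--------
---*--*-
---*v**-
----**--
--------
--------
gen 17: --------
--------
--------
---*--*-
---*->*-
----**--
--------
--------
gen 18: --------
--------
--------
---*-^*-
---*--*-
----**--
--------
--------
gen 19: --------
--------
--------
---*-*>-
---*--*-
----**--
--------
--------
gen 20: --------
--------
------^-
---*-*--
---*--*-
----**--
--------
--------
gen 21: --------
--------
------*>
---*-*--
---*--*-
----**--
--------
--------
gen 22: --------
--------
------**
---*-*-v
---*--*-
----**--
--------
--------
gen 23: --------
--------
------**
---*-*<*
---*--*-
----**--
--------
--------
gen 24: --------
--------
------^*
---*-***
---*--*-
----**--
--------
--------
gen 25: --------
--------
-----<-*
---*-***
---*--*-
----**--
--------
--------
gen 26: --------
-----^--
-----*-*
---*-***
---*--*-
----**--
--------
--------
gen 27: --------
-----*>-
-----*-*
---*-***
---*--*-
----**--
--------
--------
gen 28: --------
-----**-
-----*v*
---*-***
---*--*-
----**--
--------
--------
gen 29: --------
-----**-
-----<**
---*-***
---*--*-
----**--
--------
--------
gen 30: --------
-----**-
------**
---*-v**
---*--*-
----**--
--------
--------
gen 31: --------
-----**-
------**
---*-->*
---*--*-
----**--
--------
--------
gen 32: --------
-----**-
------^*
---*---*
---*--*-
----**--
--------
--------
gen 33: --------
-----**-
-----<-*
---*---*
---*--*-
----**--
--------
--------
gen 34: --------
-----^*-
-----*-*
---*---*
---*--*-
----**--
--------
--------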